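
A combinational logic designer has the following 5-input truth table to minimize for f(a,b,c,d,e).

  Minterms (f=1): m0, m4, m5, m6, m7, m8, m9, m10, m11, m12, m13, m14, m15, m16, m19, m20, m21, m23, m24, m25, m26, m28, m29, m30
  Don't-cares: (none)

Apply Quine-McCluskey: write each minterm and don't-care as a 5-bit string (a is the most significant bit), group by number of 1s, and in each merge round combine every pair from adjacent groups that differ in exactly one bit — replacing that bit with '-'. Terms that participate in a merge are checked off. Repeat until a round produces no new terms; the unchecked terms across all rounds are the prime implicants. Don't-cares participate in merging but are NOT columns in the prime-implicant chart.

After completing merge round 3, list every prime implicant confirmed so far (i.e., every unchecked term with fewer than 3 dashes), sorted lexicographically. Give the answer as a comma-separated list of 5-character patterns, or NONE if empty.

-01-1, 10-11

[col 0] 00000*, 00100*, 00101*, 00110*, 00111*, 01000*, 01001*, 01010*, 01011*, 01100*, 01101*, 01110*, 01111*, 10000*, 10011*, 10100*, 10101*, 10111*, 11000*, 11001*, 11010*, 11100*, 11101*, 11110*
[col 1] -0000*, -0100*, -0101*, -0111*, -1000*, -1001*, -1010*, -1100*, -1101*, -1110*, 0-000*, 0-100*, 0-101*, 0-110*, 0-111*, 00-00*, 001-0*, 001-1*, 0010-*, 0011-*, 01-00*, 01-01*, 01-10*, 01-11*, 010-0*, 010-1*, 0100-*, 0101-*, 011-0*, 011-1*, 0110-*, 0111-*, 1-000*, 1-100*, 1-101*, 10-00*, 10-11, 101-1*, 1010-*, 11-00*, 11-01*, 11-10*, 110-0*, 1100-*, 111-0*, 1110-*
[col 2] --000*, --100*, --101*, -0-00*, -01-1, -010-*, -1-00*, -1-01*, -1-10*, -10-0*, -100-*, -11-0*, -110-*, 0--00*, 0-1-0*, 0-1-1*, 0-10-*, 0-11-*, 001--*, 01--0*, 01--1*, 01-0-*, 01-1-*, 010--*, 011--*, 1--00*, 1-10-*, 11--0*, 11-0-*
[col 3] ---00, --10-, -1--0, -1-0-, 0-1--, 01---
Prime implicants: ---00, --10-, -01-1, -1--0, -1-0-, 0-1--, 01---, 10-11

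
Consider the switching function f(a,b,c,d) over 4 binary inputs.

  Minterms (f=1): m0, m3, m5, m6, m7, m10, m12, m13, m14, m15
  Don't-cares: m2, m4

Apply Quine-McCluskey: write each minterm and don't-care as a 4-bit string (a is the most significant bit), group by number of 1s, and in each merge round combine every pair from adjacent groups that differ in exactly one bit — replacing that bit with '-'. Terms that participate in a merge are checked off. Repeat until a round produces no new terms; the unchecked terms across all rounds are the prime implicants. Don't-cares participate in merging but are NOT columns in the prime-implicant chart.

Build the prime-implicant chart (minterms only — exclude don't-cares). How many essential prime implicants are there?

4

[col 0] 0000*, 0010*, 0011*, 0100*, 0101*, 0110*, 0111*, 1010*, 1100*, 1101*, 1110*, 1111*
[col 1] -010*, -100*, -101*, -110*, -111*, 0-00*, 0-10*, 0-11*, 00-0*, 001-*, 01-0*, 01-1*, 010-*, 011-*, 1-10*, 11-0*, 11-1*, 110-*, 111-*
[col 2] --10, -1-0*, -1-1*, -10-*, -11-*, 0--0, 0-1-, 01--*, 11--*
[col 3] -1--
Prime implicants: --10, -1--, 0--0, 0-1-
PI chart (minterm → PIs covering it):
  0 | 0--0  (sole → essential)
  3 | 0-1-  (sole → essential)
  5 | -1--  (sole → essential)
  6 | --10,-1--,0--0,0-1-
  7 | -1--,0-1-
  10 | --10  (sole → essential)
  12 | -1--  (sole → essential)
  13 | -1--  (sole → essential)
  14 | --10,-1--
  15 | -1--  (sole → essential)
Essential prime implicants: --10, -1--, 0--0, 0-1-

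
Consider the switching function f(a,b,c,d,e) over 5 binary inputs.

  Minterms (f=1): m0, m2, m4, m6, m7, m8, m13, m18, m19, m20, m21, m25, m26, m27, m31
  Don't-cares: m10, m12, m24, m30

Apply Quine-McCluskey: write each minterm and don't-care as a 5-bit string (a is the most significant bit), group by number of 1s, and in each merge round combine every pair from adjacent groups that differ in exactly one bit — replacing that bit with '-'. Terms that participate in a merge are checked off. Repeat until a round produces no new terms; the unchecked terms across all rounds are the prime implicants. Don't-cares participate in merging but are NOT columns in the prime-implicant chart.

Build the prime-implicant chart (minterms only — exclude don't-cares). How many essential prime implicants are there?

6

size-2^0 implicants → 00000(✓)  00010(✓)  00100(✓)  00110(✓)  00111(✓)  01000(✓)  01010(✓)  01100(✓)  01101(✓)  10010(✓)  10011(✓)  10100(✓)  10101(✓)  11000(✓)  11001(✓)  11010(✓)  11011(✓)  11110(✓)  11111(✓)
size-2^1 implicants → -0010(✓)  -0100  -1000(✓)  -1010(✓)  0-000(✓)  0-010(✓)  0-100(✓)  00-00(✓)  00-10(✓)  000-0(✓)  001-0(✓)  0011-  01-00(✓)  010-0(✓)  0110-  1-010(✓)  1-011(✓)  1001-(✓)  1010-  11-10(✓)  11-11(✓)  110-0(✓)  110-1(✓)  1100-(✓)  1101-(✓)  1111-(✓)
size-2^2 implicants → --010  -10-0  0--00  0-0-0  00--0  1-01-  11-1-  110--
Unchecked terms (primes): --010, -0100, -10-0, 0--00, 0-0-0, 00--0, 0011-, 0110-, 1-01-, 1010-, 11-1-, 110--
Minterm coverage:
  m0 ⊆ 0--00,0-0-0,00--0
  m2 ⊆ --010,0-0-0,00--0
  m4 ⊆ -0100,0--00,00--0
  m6 ⊆ 00--0,0011-
  m7 ⊆ 0011- [E]
  m8 ⊆ -10-0,0--00,0-0-0
  m13 ⊆ 0110- [E]
  m18 ⊆ --010,1-01-
  m19 ⊆ 1-01- [E]
  m20 ⊆ -0100,1010-
  m21 ⊆ 1010- [E]
  m25 ⊆ 110-- [E]
  m26 ⊆ --010,-10-0,1-01-,11-1-,110--
  m27 ⊆ 1-01-,11-1-,110--
  m31 ⊆ 11-1- [E]
E = {0011-, 0110-, 1-01-, 1010-, 11-1-, 110--}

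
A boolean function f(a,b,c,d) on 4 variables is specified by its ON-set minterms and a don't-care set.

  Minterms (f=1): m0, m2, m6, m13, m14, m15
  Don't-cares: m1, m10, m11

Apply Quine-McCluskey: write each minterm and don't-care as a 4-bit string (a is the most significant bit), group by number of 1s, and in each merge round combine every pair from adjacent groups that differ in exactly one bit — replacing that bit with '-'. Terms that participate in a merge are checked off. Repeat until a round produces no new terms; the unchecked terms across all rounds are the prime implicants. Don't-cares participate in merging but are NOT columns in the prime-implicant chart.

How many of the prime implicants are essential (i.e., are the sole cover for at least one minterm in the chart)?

[col 0] 0000*, 0001*, 0010*, 0110*, 1010*, 1011*, 1101*, 1110*, 1111*
[col 1] -010*, -110*, 0-10*, 00-0, 000-, 1-10*, 1-11*, 101-*, 11-1, 111-*
[col 2] --10, 1-1-
Prime implicants: --10, 00-0, 000-, 1-1-, 11-1
PI chart (minterm → PIs covering it):
  0 | 00-0,000-
  2 | --10,00-0
  6 | --10  (sole → essential)
  13 | 11-1  (sole → essential)
  14 | --10,1-1-
  15 | 1-1-,11-1
Essential prime implicants: --10, 11-1

2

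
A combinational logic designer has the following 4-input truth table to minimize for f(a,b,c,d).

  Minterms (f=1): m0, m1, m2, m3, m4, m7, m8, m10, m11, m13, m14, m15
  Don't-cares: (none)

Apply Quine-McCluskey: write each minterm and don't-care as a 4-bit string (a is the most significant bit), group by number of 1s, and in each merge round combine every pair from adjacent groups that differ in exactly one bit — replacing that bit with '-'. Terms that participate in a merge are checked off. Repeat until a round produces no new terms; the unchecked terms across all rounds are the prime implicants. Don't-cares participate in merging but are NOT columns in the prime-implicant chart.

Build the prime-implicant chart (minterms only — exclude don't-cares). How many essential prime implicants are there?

6

Round 0: 0000✓ 0001✓ 0010✓ 0011✓ 0100✓ 0111✓ 1000✓ 1010✓ 1011✓ 1101✓ 1110✓ 1111✓
Round 1: -000✓ -010✓ -011✓ -111✓ 0-00 0-11✓ 00-0✓ 00-1✓ 000-✓ 001-✓ 1-10✓ 1-11✓ 10-0✓ 101-✓ 11-1 111-✓
Round 2: --11 -0-0 -01- 00-- 1-1-
PIs = {--11, -0-0, -01-, 0-00, 00--, 1-1-, 11-1}
Coverage chart:
  m0: -0-0,0-00,00--
  m1: 00-- ←essential
  m2: -0-0,-01-,00--
  m3: --11,-01-,00--
  m4: 0-00 ←essential
  m7: --11 ←essential
  m8: -0-0 ←essential
  m10: -0-0,-01-,1-1-
  m11: --11,-01-,1-1-
  m13: 11-1 ←essential
  m14: 1-1- ←essential
  m15: --11,1-1-,11-1
Essential: --11, -0-0, 0-00, 00--, 1-1-, 11-1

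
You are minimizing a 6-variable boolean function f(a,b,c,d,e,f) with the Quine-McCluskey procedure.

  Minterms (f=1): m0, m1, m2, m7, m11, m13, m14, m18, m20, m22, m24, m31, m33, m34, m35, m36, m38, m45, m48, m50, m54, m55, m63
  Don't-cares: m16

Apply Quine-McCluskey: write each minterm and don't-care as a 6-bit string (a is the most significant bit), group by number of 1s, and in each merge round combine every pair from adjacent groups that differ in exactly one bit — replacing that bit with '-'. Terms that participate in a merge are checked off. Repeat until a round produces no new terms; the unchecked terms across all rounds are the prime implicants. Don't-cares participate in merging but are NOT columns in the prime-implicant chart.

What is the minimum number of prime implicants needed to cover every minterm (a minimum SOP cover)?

size-2^0 implicants → 000000(✓)  000001(✓)  000010(✓)  000111  001011  001101(✓)  001110  010000(✓)  010010(✓)  010100(✓)  010110(✓)  011000(✓)  011111(✓)  100001(✓)  100010(✓)  100011(✓)  100100(✓)  100110(✓)  101101(✓)  110000(✓)  110010(✓)  110110(✓)  110111(✓)  111111(✓)
size-2^1 implicants → -00001  -00010(✓)  -01101  -10000(✓)  -10010(✓)  -10110(✓)  -11111  0-0000(✓)  0-0010(✓)  0000-0(✓)  00000-  01-000  010-00(✓)  010-10(✓)  0100-0(✓)  0101-0(✓)  1-0010(✓)  1-0110(✓)  100-10(✓)  1000-1  10001-  1001-0  11-111  110-10(✓)  1100-0(✓)  11011-
size-2^2 implicants → --0010  -10-10  -100-0  0-00-0  010--0  1-0-10
Unchecked terms (primes): --0010, -00001, -01101, -10-10, -100-0, -11111, 0-00-0, 00000-, 000111, 001011, 001110, 01-000, 010--0, 1-0-10, 1000-1, 10001-, 1001-0, 11-111, 11011-
Minterm coverage:
  m0 ⊆ 0-00-0,00000-
  m1 ⊆ -00001,00000-
  m2 ⊆ --0010,0-00-0
  m7 ⊆ 000111 [E]
  m11 ⊆ 001011 [E]
  m13 ⊆ -01101 [E]
  m14 ⊆ 001110 [E]
  m18 ⊆ --0010,-10-10,-100-0,0-00-0,010--0
  m20 ⊆ 010--0 [E]
  m22 ⊆ -10-10,010--0
  m24 ⊆ 01-000 [E]
  m31 ⊆ -11111 [E]
  m33 ⊆ -00001,1000-1
  m34 ⊆ --0010,1-0-10,10001-
  m35 ⊆ 1000-1,10001-
  m36 ⊆ 1001-0 [E]
  m38 ⊆ 1-0-10,1001-0
  m45 ⊆ -01101 [E]
  m48 ⊆ -100-0 [E]
  m50 ⊆ --0010,-10-10,-100-0,1-0-10
  m54 ⊆ -10-10,1-0-10,11011-
  m55 ⊆ 11-111,11011-
  m63 ⊆ -11111,11-111
E = {-01101, -100-0, -11111, 000111, 001011, 001110, 01-000, 010--0, 1001-0}
Petrick residual → --0010, 00000-, 1000-1, 11011-
Cover = c'd'ef' + b'cde'f + bc'd'f' + bcdef + a'b'c'd'e' + a'b'c'def + a'b'cd'ef + a'b'cdef' + a'bd'e'f' + a'bc'f' + ab'c'd'f + ab'c'df' + abc'de  |cover|=13

13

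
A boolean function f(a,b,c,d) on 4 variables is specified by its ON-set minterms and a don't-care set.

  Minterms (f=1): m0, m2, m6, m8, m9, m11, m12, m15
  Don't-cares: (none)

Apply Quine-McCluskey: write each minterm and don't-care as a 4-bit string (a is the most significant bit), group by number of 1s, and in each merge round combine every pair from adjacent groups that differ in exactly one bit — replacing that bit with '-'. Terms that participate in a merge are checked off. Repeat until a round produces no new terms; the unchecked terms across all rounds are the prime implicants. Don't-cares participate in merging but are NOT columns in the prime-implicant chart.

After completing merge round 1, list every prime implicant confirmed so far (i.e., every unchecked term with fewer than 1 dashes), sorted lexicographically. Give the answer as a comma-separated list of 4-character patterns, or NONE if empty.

NONE

[col 0] 0000*, 0010*, 0110*, 1000*, 1001*, 1011*, 1100*, 1111*
[col 1] -000, 0-10, 00-0, 1-00, 1-11, 10-1, 100-
Prime implicants: -000, 0-10, 00-0, 1-00, 1-11, 10-1, 100-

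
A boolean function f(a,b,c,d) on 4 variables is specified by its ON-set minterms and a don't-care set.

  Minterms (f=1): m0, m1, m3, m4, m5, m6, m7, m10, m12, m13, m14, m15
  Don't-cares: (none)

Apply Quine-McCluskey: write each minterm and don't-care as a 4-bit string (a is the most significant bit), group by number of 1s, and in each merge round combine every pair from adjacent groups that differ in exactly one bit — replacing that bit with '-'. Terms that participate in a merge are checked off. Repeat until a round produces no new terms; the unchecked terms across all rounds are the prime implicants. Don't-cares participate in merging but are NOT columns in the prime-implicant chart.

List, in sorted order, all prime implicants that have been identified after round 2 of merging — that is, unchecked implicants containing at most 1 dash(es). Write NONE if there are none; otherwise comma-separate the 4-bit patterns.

Round 0: 0000✓ 0001✓ 0011✓ 0100✓ 0101✓ 0110✓ 0111✓ 1010✓ 1100✓ 1101✓ 1110✓ 1111✓
Round 1: -100✓ -101✓ -110✓ -111✓ 0-00✓ 0-01✓ 0-11✓ 00-1✓ 000-✓ 01-0✓ 01-1✓ 010-✓ 011-✓ 1-10 11-0✓ 11-1✓ 110-✓ 111-✓
Round 2: -1-0✓ -1-1✓ -10-✓ -11-✓ 0--1 0-0- 01--✓ 11--✓
Round 3: -1--
PIs = {-1--, 0--1, 0-0-, 1-10}

1-10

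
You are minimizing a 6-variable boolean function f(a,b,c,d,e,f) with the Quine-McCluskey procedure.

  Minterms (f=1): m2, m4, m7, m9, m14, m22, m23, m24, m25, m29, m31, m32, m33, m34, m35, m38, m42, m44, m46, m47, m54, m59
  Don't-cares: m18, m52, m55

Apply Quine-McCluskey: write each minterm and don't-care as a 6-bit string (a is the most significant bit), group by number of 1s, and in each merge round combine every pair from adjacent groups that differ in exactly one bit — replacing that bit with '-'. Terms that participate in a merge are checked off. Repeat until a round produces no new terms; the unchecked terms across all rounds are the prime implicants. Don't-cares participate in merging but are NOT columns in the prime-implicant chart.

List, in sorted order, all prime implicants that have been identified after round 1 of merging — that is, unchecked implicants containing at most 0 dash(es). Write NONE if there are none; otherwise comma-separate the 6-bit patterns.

Round 0: 000010✓ 000100 000111✓ 001001✓ 001110✓ 010010✓ 010110✓ 010111✓ 011000✓ 011001✓ 011101✓ 011111✓ 100000✓ 100001✓ 100010✓ 100011✓ 100110✓ 101010✓ 101100✓ 101110✓ 101111✓ 110100✓ 110110✓ 110111✓ 111011
Round 1: -00010 -01110 -10110✓ -10111✓ 0-0010 0-0111 0-1001 01-111 010-10 01011-✓ 011-01 01100- 0111-1 1-0110 10-010✓ 10-110✓ 100-10✓ 1000-0✓ 1000-1✓ 10000-✓ 10001-✓ 101-10✓ 1011-0 10111- 1101-0 11011-✓
Round 2: -1011- 10--10 1000--
PIs = {-00010, -01110, -1011-, 0-0010, 0-0111, 0-1001, 000100, 01-111, 010-10, 011-01, 01100-, 0111-1, 1-0110, 10--10, 1000--, 1011-0, 10111-, 1101-0, 111011}

000100, 111011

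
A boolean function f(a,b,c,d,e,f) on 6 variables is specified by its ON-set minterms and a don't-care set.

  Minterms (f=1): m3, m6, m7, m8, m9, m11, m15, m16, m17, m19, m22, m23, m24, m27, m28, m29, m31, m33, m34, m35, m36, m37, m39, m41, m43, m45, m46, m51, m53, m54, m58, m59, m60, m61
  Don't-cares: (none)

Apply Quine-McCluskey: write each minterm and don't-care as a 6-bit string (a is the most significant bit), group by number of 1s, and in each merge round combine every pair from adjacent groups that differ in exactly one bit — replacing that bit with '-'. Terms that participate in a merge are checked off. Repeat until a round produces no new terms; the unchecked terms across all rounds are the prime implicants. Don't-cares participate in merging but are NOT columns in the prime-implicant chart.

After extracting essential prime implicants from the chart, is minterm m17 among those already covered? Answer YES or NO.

NO

Round 0: 000011✓ 000110✓ 000111✓ 001000✓ 001001✓ 001011✓ 001111✓ 010000✓ 010001✓ 010011✓ 010110✓ 010111✓ 011000✓ 011011✓ 011100✓ 011101✓ 011111✓ 100001✓ 100010✓ 100011✓ 100100✓ 100101✓ 100111✓ 101001✓ 101011✓ 101101✓ 101110 110011✓ 110101✓ 110110✓ 111010✓ 111011✓ 111100✓ 111101✓
Round 1: -00011✓ -00111✓ -01001✓ -01011✓ -10011✓ -10110 -11011✓ -11100✓ -11101✓ 0-0011✓ 0-0110✓ 0-0111✓ 0-1000 0-1011✓ 0-1111✓ 00-011✓ 00-111✓ 000-11✓ 00011-✓ 001-11✓ 0010-1✓ 00100- 01-000 01-011✓ 01-111✓ 010-11✓ 0100-1 01000- 01011-✓ 011-00 011-11✓ 0111-1 01110-✓ 1-0011✓ 1-0101✓ 1-1011✓ 1-1101✓ 10-001✓ 10-011✓ 10-101✓ 100-01✓ 100-11✓ 1000-1✓ 10001- 1001-1✓ 10010- 101-01✓ 1010-1✓ 11-011✓ 11-101✓ 11101- 11110-✓
Round 2: --0011✓ --1011✓ -0-011✓ -00-11 -010-1 -1-011✓ -1110- 0--011✓ 0--111✓ 0-0-11✓ 0-011- 0-1-11✓ 00--11✓ 01--11✓ 1--011✓ 1--101 10--01 10-0-1 100--1
Round 3: ---011 0---11
PIs = {---011, -00-11, -010-1, -10110, -1110-, 0---11, 0-011-, 0-1000, 00100-, 01-000, 0100-1, 01000-, 011-00, 0111-1, 1--101, 10--01, 10-0-1, 100--1, 10001-, 10010-, 101110, 11101-}
Coverage chart:
  m3: ---011,-00-11,0---11
  m6: 0-011- ←essential
  m7: -00-11,0---11,0-011-
  m8: 0-1000,00100-
  m9: -010-1,00100-
  m11: ---011,-010-1,0---11
  m15: 0---11 ←essential
  m16: 01-000,01000-
  m17: 0100-1,01000-
  m19: ---011,0---11,0100-1
  m22: -10110,0-011-
  m23: 0---11,0-011-
  m24: 0-1000,01-000,011-00
  m27: ---011,0---11
  m28: -1110-,011-00
  m29: -1110-,0111-1
  m31: 0---11,0111-1
  m33: 10--01,10-0-1,100--1
  m34: 10001- ←essential
  m35: ---011,-00-11,10-0-1,100--1,10001-
  m36: 10010- ←essential
  m37: 1--101,10--01,100--1,10010-
  m39: -00-11,100--1
  m41: -010-1,10--01,10-0-1
  m43: ---011,-010-1,10-0-1
  m45: 1--101,10--01
  m46: 101110 ←essential
  m51: ---011 ←essential
  m53: 1--101 ←essential
  m54: -10110 ←essential
  m58: 11101- ←essential
  m59: ---011,11101-
  m60: -1110- ←essential
  m61: -1110-,1--101
Essential: ---011, -10110, -1110-, 0---11, 0-011-, 1--101, 10001-, 10010-, 101110, 11101-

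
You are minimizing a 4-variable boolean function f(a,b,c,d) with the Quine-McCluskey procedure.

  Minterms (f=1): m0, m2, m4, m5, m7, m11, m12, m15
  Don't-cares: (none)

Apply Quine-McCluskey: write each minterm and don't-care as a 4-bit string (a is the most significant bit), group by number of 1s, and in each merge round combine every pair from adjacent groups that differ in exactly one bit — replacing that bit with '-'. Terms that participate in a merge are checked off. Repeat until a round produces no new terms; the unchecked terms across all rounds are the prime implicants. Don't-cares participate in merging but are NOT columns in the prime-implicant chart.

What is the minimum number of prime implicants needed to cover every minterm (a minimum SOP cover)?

4

[col 0] 0000*, 0010*, 0100*, 0101*, 0111*, 1011*, 1100*, 1111*
[col 1] -100, -111, 0-00, 00-0, 01-1, 010-, 1-11
Prime implicants: -100, -111, 0-00, 00-0, 01-1, 010-, 1-11
PI chart (minterm → PIs covering it):
  0 | 0-00,00-0
  2 | 00-0  (sole → essential)
  4 | -100,0-00,010-
  5 | 01-1,010-
  7 | -111,01-1
  11 | 1-11  (sole → essential)
  12 | -100  (sole → essential)
  15 | -111,1-11
Essential prime implicants: -100, 00-0, 1-11
Petrick residual → 01-1
Minimum SOP uses 4 PIs: bc'd' + a'b'd' + a'bd + acd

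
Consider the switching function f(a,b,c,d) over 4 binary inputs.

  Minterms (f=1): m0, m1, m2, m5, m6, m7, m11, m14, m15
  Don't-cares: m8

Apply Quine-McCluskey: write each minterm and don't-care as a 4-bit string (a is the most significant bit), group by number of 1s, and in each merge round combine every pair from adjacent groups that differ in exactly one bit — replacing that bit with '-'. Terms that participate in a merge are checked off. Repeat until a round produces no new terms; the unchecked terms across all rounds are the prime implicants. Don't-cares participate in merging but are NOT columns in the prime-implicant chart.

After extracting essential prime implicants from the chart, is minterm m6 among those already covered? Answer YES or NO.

[col 0] 0000*, 0001*, 0010*, 0101*, 0110*, 0111*, 1000*, 1011*, 1110*, 1111*
[col 1] -000, -110*, -111*, 0-01, 0-10, 00-0, 000-, 01-1, 011-*, 1-11, 111-*
[col 2] -11-
Prime implicants: -000, -11-, 0-01, 0-10, 00-0, 000-, 01-1, 1-11
PI chart (minterm → PIs covering it):
  0 | -000,00-0,000-
  1 | 0-01,000-
  2 | 0-10,00-0
  5 | 0-01,01-1
  6 | -11-,0-10
  7 | -11-,01-1
  11 | 1-11  (sole → essential)
  14 | -11-  (sole → essential)
  15 | -11-,1-11
Essential prime implicants: -11-, 1-11

YES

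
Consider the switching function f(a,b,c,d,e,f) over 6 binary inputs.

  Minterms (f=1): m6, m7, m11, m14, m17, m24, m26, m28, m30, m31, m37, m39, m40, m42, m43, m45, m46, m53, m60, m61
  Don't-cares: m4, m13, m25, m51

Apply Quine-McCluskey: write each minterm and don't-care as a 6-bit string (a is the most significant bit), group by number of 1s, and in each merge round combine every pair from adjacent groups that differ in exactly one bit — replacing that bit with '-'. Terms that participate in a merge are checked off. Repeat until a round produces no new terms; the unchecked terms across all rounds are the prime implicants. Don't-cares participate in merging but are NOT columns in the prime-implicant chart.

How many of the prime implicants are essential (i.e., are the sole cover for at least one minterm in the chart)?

6

Round 0: 000100✓ 000110✓ 000111✓ 001011✓ 001101✓ 001110✓ 010001✓ 011000✓ 011001✓ 011010✓ 011100✓ 011110✓ 011111✓ 100101✓ 100111✓ 101000✓ 101010✓ 101011✓ 101101✓ 101110✓ 110011 110101✓ 111100✓ 111101✓
Round 1: -00111 -01011 -01101 -01110 -11100 0-1110 00-110 0001-0 00011- 01-001 011-00✓ 011-10✓ 0110-0✓ 01100- 0111-0✓ 01111- 1-0101✓ 1-1101✓ 10-101✓ 1001-1 101-10 1010-0 10101- 11-101✓ 11110-
Round 2: 011--0 1--101
PIs = {-00111, -01011, -01101, -01110, -11100, 0-1110, 00-110, 0001-0, 00011-, 01-001, 011--0, 01100-, 01111-, 1--101, 1001-1, 101-10, 1010-0, 10101-, 110011, 11110-}
Coverage chart:
  m6: 00-110,0001-0,00011-
  m7: -00111,00011-
  m11: -01011 ←essential
  m14: -01110,0-1110,00-110
  m17: 01-001 ←essential
  m24: 011--0,01100-
  m26: 011--0 ←essential
  m28: -11100,011--0
  m30: 0-1110,011--0,01111-
  m31: 01111- ←essential
  m37: 1--101,1001-1
  m39: -00111,1001-1
  m40: 1010-0 ←essential
  m42: 101-10,1010-0,10101-
  m43: -01011,10101-
  m45: -01101,1--101
  m46: -01110,101-10
  m53: 1--101 ←essential
  m60: -11100,11110-
  m61: 1--101,11110-
Essential: -01011, 01-001, 011--0, 01111-, 1--101, 1010-0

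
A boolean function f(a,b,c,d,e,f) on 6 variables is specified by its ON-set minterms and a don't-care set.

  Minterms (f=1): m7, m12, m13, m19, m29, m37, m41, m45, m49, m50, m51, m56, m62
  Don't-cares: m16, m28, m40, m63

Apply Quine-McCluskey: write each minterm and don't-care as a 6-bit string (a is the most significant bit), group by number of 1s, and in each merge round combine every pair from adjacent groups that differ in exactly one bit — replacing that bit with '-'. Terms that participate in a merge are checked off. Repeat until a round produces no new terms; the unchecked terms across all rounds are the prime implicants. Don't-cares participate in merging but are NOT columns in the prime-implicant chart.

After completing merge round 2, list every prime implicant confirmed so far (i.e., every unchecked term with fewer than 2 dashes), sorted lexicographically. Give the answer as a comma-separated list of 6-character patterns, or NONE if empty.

size-2^0 implicants → 000111  001100(✓)  001101(✓)  010000  010011(✓)  011100(✓)  011101(✓)  100101(✓)  101000(✓)  101001(✓)  101101(✓)  110001(✓)  110010(✓)  110011(✓)  111000(✓)  111110(✓)  111111(✓)
size-2^1 implicants → -01101  -10011  0-1100(✓)  0-1101(✓)  00110-(✓)  01110-(✓)  1-1000  10-101  101-01  10100-  1100-1  11001-  11111-
size-2^2 implicants → 0-110-
Unchecked terms (primes): -01101, -10011, 0-110-, 000111, 010000, 1-1000, 10-101, 101-01, 10100-, 1100-1, 11001-, 11111-

-01101, -10011, 000111, 010000, 1-1000, 10-101, 101-01, 10100-, 1100-1, 11001-, 11111-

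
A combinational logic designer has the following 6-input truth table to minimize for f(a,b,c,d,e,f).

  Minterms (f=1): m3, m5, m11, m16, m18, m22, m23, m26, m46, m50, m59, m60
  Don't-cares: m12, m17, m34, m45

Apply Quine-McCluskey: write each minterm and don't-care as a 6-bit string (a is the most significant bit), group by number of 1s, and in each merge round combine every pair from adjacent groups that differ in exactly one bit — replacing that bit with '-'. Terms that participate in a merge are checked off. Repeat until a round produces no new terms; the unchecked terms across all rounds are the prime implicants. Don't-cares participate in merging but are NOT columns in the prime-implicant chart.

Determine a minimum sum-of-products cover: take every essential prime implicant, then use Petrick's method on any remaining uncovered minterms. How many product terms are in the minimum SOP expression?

9

[col 0] 000011*, 000101, 001011*, 001100, 010000*, 010001*, 010010*, 010110*, 010111*, 011010*, 100010*, 101101, 101110, 110010*, 111011, 111100
[col 1] -10010, 00-011, 01-010, 010-10, 0100-0, 01000-, 01011-, 1-0010
Prime implicants: -10010, 00-011, 000101, 001100, 01-010, 010-10, 0100-0, 01000-, 01011-, 1-0010, 101101, 101110, 111011, 111100
PI chart (minterm → PIs covering it):
  3 | 00-011  (sole → essential)
  5 | 000101  (sole → essential)
  11 | 00-011  (sole → essential)
  16 | 0100-0,01000-
  18 | -10010,01-010,010-10,0100-0
  22 | 010-10,01011-
  23 | 01011-  (sole → essential)
  26 | 01-010  (sole → essential)
  46 | 101110  (sole → essential)
  50 | -10010,1-0010
  59 | 111011  (sole → essential)
  60 | 111100  (sole → essential)
Essential prime implicants: 00-011, 000101, 01-010, 01011-, 101110, 111011, 111100
Petrick residual → -10010, 0100-0
Minimum SOP uses 9 PIs: bc'd'ef' + a'b'd'ef + a'b'c'de'f + a'bd'ef' + a'bc'd'f' + a'bc'de + ab'cdef' + abcd'ef + abcde'f'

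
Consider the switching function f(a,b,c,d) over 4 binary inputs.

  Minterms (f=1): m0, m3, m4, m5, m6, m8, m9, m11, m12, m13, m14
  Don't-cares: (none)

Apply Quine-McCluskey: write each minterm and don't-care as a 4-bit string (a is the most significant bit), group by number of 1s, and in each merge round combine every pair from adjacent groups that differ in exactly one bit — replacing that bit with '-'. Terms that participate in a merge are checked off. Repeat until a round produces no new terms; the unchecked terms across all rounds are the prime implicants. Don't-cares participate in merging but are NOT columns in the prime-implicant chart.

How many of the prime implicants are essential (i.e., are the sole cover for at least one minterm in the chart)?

size-2^0 implicants → 0000(✓)  0011(✓)  0100(✓)  0101(✓)  0110(✓)  1000(✓)  1001(✓)  1011(✓)  1100(✓)  1101(✓)  1110(✓)
size-2^1 implicants → -000(✓)  -011  -100(✓)  -101(✓)  -110(✓)  0-00(✓)  01-0(✓)  010-(✓)  1-00(✓)  1-01(✓)  10-1  100-(✓)  11-0(✓)  110-(✓)
size-2^2 implicants → --00  -1-0  -10-  1-0-
Unchecked terms (primes): --00, -011, -1-0, -10-, 1-0-, 10-1
Minterm coverage:
  m0 ⊆ --00 [E]
  m3 ⊆ -011 [E]
  m4 ⊆ --00,-1-0,-10-
  m5 ⊆ -10- [E]
  m6 ⊆ -1-0 [E]
  m8 ⊆ --00,1-0-
  m9 ⊆ 1-0-,10-1
  m11 ⊆ -011,10-1
  m12 ⊆ --00,-1-0,-10-,1-0-
  m13 ⊆ -10-,1-0-
  m14 ⊆ -1-0 [E]
E = {--00, -011, -1-0, -10-}

4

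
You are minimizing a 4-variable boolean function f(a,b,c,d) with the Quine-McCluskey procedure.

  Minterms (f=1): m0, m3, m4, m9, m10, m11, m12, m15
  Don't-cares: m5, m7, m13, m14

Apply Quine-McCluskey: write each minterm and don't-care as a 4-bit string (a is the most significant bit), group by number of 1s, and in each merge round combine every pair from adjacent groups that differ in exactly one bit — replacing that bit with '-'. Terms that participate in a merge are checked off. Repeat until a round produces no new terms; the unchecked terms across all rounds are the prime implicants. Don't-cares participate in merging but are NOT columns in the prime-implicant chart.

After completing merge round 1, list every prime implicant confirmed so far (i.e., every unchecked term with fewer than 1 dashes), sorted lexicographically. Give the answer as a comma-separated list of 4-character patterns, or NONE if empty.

NONE

Round 0: 0000✓ 0011✓ 0100✓ 0101✓ 0111✓ 1001✓ 1010✓ 1011✓ 1100✓ 1101✓ 1110✓ 1111✓
Round 1: -011✓ -100✓ -101✓ -111✓ 0-00 0-11✓ 01-1✓ 010-✓ 1-01✓ 1-10✓ 1-11✓ 10-1✓ 101-✓ 11-0✓ 11-1✓ 110-✓ 111-✓
Round 2: --11 -1-1 -10- 1--1 1-1- 11--
PIs = {--11, -1-1, -10-, 0-00, 1--1, 1-1-, 11--}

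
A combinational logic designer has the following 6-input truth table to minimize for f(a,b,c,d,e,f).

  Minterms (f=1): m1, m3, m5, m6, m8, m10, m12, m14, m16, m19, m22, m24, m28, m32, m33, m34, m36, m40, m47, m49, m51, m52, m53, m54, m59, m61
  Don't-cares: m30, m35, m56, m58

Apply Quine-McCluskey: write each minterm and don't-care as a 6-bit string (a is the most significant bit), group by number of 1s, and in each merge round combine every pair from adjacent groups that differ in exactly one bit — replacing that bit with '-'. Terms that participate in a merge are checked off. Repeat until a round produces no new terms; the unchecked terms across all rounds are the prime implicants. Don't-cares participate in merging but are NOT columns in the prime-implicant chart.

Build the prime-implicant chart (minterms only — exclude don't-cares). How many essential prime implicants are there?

8

size-2^0 implicants → 000001(✓)  000011(✓)  000101(✓)  000110(✓)  001000(✓)  001010(✓)  001100(✓)  001110(✓)  010000(✓)  010011(✓)  010110(✓)  011000(✓)  011100(✓)  011110(✓)  100000(✓)  100001(✓)  100010(✓)  100011(✓)  100100(✓)  101000(✓)  101111  110001(✓)  110011(✓)  110100(✓)  110101(✓)  110110(✓)  111000(✓)  111010(✓)  111011(✓)  111101(✓)
size-2^1 implicants → -00001(✓)  -00011(✓)  -01000(✓)  -10011(✓)  -10110  -11000(✓)  0-0011(✓)  0-0110(✓)  0-1000(✓)  0-1100(✓)  0-1110(✓)  00-110(✓)  000-01  0000-1(✓)  001-00(✓)  001-10(✓)  0010-0(✓)  0011-0(✓)  01-000  01-110(✓)  011-00(✓)  0111-0(✓)  1-0001(✓)  1-0011(✓)  1-0100  1-1000(✓)  10-000  100-00  1000-0(✓)  1000-1(✓)  10000-(✓)  10001-(✓)  11-011  11-101  110-01  1100-1(✓)  1101-0  11010-  1110-0  11101-
size-2^2 implicants → --0011  --1000  -000-1  0--110  0-1-00  0-11-0  001--0  1-00-1  1000--
Unchecked terms (primes): --0011, --1000, -000-1, -10110, 0--110, 0-1-00, 0-11-0, 000-01, 001--0, 01-000, 1-00-1, 1-0100, 10-000, 100-00, 1000--, 101111, 11-011, 11-101, 110-01, 1101-0, 11010-, 1110-0, 11101-
Minterm coverage:
  m1 ⊆ -000-1,000-01
  m3 ⊆ --0011,-000-1
  m5 ⊆ 000-01 [E]
  m6 ⊆ 0--110 [E]
  m8 ⊆ --1000,0-1-00,001--0
  m10 ⊆ 001--0 [E]
  m12 ⊆ 0-1-00,0-11-0,001--0
  m14 ⊆ 0--110,0-11-0,001--0
  m16 ⊆ 01-000 [E]
  m19 ⊆ --0011 [E]
  m22 ⊆ -10110,0--110
  m24 ⊆ --1000,0-1-00,01-000
  m28 ⊆ 0-1-00,0-11-0
  m32 ⊆ 10-000,100-00,1000--
  m33 ⊆ -000-1,1-00-1,1000--
  m34 ⊆ 1000-- [E]
  m36 ⊆ 1-0100,100-00
  m40 ⊆ --1000,10-000
  m47 ⊆ 101111 [E]
  m49 ⊆ 1-00-1,110-01
  m51 ⊆ --0011,1-00-1,11-011
  m52 ⊆ 1-0100,1101-0,11010-
  m53 ⊆ 11-101,110-01,11010-
  m54 ⊆ -10110,1101-0
  m59 ⊆ 11-011,11101-
  m61 ⊆ 11-101 [E]
E = {--0011, 0--110, 000-01, 001--0, 01-000, 1000--, 101111, 11-101}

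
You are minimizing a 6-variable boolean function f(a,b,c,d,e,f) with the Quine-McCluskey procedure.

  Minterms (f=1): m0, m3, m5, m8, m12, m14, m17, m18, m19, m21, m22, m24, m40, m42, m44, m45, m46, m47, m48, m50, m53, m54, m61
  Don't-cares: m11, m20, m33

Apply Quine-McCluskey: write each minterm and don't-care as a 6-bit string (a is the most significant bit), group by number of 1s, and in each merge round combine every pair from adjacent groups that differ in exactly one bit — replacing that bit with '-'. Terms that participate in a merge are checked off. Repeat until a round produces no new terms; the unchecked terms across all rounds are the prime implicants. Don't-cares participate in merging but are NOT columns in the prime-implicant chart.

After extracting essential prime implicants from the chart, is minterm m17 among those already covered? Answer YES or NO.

NO

[col 0] 000000*, 000011*, 000101*, 001000*, 001011*, 001100*, 001110*, 010001*, 010010*, 010011*, 010100*, 010101*, 010110*, 011000*, 100001, 101000*, 101010*, 101100*, 101101*, 101110*, 101111*, 110000*, 110010*, 110101*, 110110*, 111101*
[col 1] -01000*, -01100*, -01110*, -10010*, -10101, -10110*, 0-0011, 0-0101, 0-1000, 00-000, 00-011, 001-00*, 0011-0*, 010-01, 010-10*, 0100-1, 01001-, 0101-0, 01010-, 1-1101, 101-00*, 101-10*, 1010-0*, 1011-0*, 1011-1*, 10110-*, 10111-*, 11-101, 110-10*, 1100-0
[col 2] -01-00, -011-0, -10-10, 101--0, 1011--
Prime implicants: -01-00, -011-0, -10-10, -10101, 0-0011, 0-0101, 0-1000, 00-000, 00-011, 010-01, 0100-1, 01001-, 0101-0, 01010-, 1-1101, 100001, 101--0, 1011--, 11-101, 1100-0
PI chart (minterm → PIs covering it):
  0 | 00-000  (sole → essential)
  3 | 0-0011,00-011
  5 | 0-0101  (sole → essential)
  8 | -01-00,0-1000,00-000
  12 | -01-00,-011-0
  14 | -011-0  (sole → essential)
  17 | 010-01,0100-1
  18 | -10-10,01001-
  19 | 0-0011,0100-1,01001-
  21 | -10101,0-0101,010-01,01010-
  22 | -10-10,0101-0
  24 | 0-1000  (sole → essential)
  40 | -01-00,101--0
  42 | 101--0  (sole → essential)
  44 | -01-00,-011-0,101--0,1011--
  45 | 1-1101,1011--
  46 | -011-0,101--0,1011--
  47 | 1011--  (sole → essential)
  48 | 1100-0  (sole → essential)
  50 | -10-10,1100-0
  53 | -10101,11-101
  54 | -10-10  (sole → essential)
  61 | 1-1101,11-101
Essential prime implicants: -011-0, -10-10, 0-0101, 0-1000, 00-000, 101--0, 1011--, 1100-0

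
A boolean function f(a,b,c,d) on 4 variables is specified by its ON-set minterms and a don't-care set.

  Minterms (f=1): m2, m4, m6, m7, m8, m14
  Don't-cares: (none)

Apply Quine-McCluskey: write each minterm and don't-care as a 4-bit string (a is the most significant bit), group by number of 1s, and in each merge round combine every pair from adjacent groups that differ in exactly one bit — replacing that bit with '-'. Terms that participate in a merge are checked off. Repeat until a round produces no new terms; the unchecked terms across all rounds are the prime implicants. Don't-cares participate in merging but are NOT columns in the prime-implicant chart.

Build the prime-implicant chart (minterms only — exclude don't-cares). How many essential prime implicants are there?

[col 0] 0010*, 0100*, 0110*, 0111*, 1000, 1110*
[col 1] -110, 0-10, 01-0, 011-
Prime implicants: -110, 0-10, 01-0, 011-, 1000
PI chart (minterm → PIs covering it):
  2 | 0-10  (sole → essential)
  4 | 01-0  (sole → essential)
  6 | -110,0-10,01-0,011-
  7 | 011-  (sole → essential)
  8 | 1000  (sole → essential)
  14 | -110  (sole → essential)
Essential prime implicants: -110, 0-10, 01-0, 011-, 1000

5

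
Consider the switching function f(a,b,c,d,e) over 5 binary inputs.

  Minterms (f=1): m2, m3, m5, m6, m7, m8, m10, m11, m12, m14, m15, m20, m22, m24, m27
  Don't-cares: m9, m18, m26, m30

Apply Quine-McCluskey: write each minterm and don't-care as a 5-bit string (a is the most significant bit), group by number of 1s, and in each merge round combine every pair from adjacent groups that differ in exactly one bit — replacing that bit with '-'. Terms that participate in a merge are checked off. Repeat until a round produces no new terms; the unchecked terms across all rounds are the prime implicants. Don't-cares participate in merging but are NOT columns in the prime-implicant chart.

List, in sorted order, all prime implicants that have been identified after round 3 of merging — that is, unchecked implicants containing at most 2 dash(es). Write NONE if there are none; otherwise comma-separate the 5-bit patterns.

[col 0] 00010*, 00011*, 00101*, 00110*, 00111*, 01000*, 01001*, 01010*, 01011*, 01100*, 01110*, 01111*, 10010*, 10100*, 10110*, 11000*, 11010*, 11011*, 11110*
[col 1] -0010*, -0110*, -1000*, -1010*, -1011*, -1110*, 0-010*, 0-011*, 0-110*, 0-111*, 00-10*, 00-11*, 0001-*, 001-1, 0011-*, 01-00*, 01-10*, 01-11*, 010-0*, 010-1*, 0100-*, 0101-*, 011-0*, 0111-*, 1-010*, 1-110*, 10-10*, 101-0, 11-10*, 110-0*, 1101-*
[col 2] --010*, --110*, -0-10*, -1-10*, -10-0, -101-, 0--10*, 0--11*, 0-01-*, 0-11-*, 00-1-*, 01--0, 01-1-*, 010--, 1--10*
[col 3] ---10, 0--1-
Prime implicants: ---10, -10-0, -101-, 0--1-, 001-1, 01--0, 010--, 101-0

-10-0, -101-, 001-1, 01--0, 010--, 101-0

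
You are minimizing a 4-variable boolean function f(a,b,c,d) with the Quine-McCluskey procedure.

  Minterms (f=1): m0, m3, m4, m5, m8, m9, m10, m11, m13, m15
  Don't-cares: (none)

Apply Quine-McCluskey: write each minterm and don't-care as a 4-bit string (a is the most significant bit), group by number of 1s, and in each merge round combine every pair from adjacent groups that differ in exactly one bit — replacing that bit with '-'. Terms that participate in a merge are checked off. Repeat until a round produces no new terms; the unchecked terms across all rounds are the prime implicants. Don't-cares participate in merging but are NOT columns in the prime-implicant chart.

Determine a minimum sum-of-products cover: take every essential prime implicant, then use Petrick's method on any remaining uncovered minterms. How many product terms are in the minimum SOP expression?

5

[col 0] 0000*, 0011*, 0100*, 0101*, 1000*, 1001*, 1010*, 1011*, 1101*, 1111*
[col 1] -000, -011, -101, 0-00, 010-, 1-01*, 1-11*, 10-0*, 10-1*, 100-*, 101-*, 11-1*
[col 2] 1--1, 10--
Prime implicants: -000, -011, -101, 0-00, 010-, 1--1, 10--
PI chart (minterm → PIs covering it):
  0 | -000,0-00
  3 | -011  (sole → essential)
  4 | 0-00,010-
  5 | -101,010-
  8 | -000,10--
  9 | 1--1,10--
  10 | 10--  (sole → essential)
  11 | -011,1--1,10--
  13 | -101,1--1
  15 | 1--1  (sole → essential)
Essential prime implicants: -011, 1--1, 10--
Petrick residual → -000, 010-
Minimum SOP uses 5 PIs: b'c'd' + b'cd + a'bc' + ad + ab'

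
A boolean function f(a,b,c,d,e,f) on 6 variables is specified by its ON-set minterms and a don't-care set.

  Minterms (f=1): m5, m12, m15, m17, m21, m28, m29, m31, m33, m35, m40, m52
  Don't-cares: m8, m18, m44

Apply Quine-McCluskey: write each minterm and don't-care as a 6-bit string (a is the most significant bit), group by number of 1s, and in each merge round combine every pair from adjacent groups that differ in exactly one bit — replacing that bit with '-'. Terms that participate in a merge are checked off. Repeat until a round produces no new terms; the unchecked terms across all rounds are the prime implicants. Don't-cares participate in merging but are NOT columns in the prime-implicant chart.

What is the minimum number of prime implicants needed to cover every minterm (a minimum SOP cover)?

7

size-2^0 implicants → 000101(✓)  001000(✓)  001100(✓)  001111(✓)  010001(✓)  010010  010101(✓)  011100(✓)  011101(✓)  011111(✓)  100001(✓)  100011(✓)  101000(✓)  101100(✓)  110100
size-2^1 implicants → -01000(✓)  -01100(✓)  0-0101  0-1100  0-1111  001-00(✓)  01-101  010-01  0111-1  01110-  1000-1  101-00(✓)
size-2^2 implicants → -01-00
Unchecked terms (primes): -01-00, 0-0101, 0-1100, 0-1111, 01-101, 010-01, 010010, 0111-1, 01110-, 1000-1, 110100
Minterm coverage:
  m5 ⊆ 0-0101 [E]
  m12 ⊆ -01-00,0-1100
  m15 ⊆ 0-1111 [E]
  m17 ⊆ 010-01 [E]
  m21 ⊆ 0-0101,01-101,010-01
  m28 ⊆ 0-1100,01110-
  m29 ⊆ 01-101,0111-1,01110-
  m31 ⊆ 0-1111,0111-1
  m33 ⊆ 1000-1 [E]
  m35 ⊆ 1000-1 [E]
  m40 ⊆ -01-00 [E]
  m52 ⊆ 110100 [E]
E = {-01-00, 0-0101, 0-1111, 010-01, 1000-1, 110100}
Petrick residual → 01110-
Cover = b'ce'f' + a'c'de'f + a'cdef + a'bc'e'f + a'bcde' + ab'c'd'f + abc'de'f'  |cover|=7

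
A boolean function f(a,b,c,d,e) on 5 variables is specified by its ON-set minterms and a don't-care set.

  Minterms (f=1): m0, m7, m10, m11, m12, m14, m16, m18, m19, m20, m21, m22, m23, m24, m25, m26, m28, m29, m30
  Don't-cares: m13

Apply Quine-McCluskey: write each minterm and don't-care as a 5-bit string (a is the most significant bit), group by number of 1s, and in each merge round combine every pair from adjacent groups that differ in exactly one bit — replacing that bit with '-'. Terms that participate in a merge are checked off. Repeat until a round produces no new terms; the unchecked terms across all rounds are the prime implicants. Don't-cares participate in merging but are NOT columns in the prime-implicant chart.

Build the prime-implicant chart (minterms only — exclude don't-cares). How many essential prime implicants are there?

[col 0] 00000*, 00111*, 01010*, 01011*, 01100*, 01101*, 01110*, 10000*, 10010*, 10011*, 10100*, 10101*, 10110*, 10111*, 11000*, 11001*, 11010*, 11100*, 11101*, 11110*
[col 1] -0000, -0111, -1010*, -1100*, -1101*, -1110*, 01-10*, 0101-, 011-0*, 0110-*, 1-000*, 1-010*, 1-100*, 1-101*, 1-110*, 10-00*, 10-10*, 10-11*, 100-0*, 1001-*, 101-0*, 101-1*, 1010-*, 1011-*, 11-00*, 11-01*, 11-10*, 110-0*, 1100-*, 111-0*, 1110-*
[col 2] -1-10, -11-0, -110-, 1--00*, 1--10*, 1-0-0*, 1-1-0*, 1-10-, 10--0*, 10-1-, 101--, 11--0*, 11-0-
[col 3] 1---0
Prime implicants: -0000, -0111, -1-10, -11-0, -110-, 0101-, 1---0, 1-10-, 10-1-, 101--, 11-0-
PI chart (minterm → PIs covering it):
  0 | -0000  (sole → essential)
  7 | -0111  (sole → essential)
  10 | -1-10,0101-
  11 | 0101-  (sole → essential)
  12 | -11-0,-110-
  14 | -1-10,-11-0
  16 | -0000,1---0
  18 | 1---0,10-1-
  19 | 10-1-  (sole → essential)
  20 | 1---0,1-10-,101--
  21 | 1-10-,101--
  22 | 1---0,10-1-,101--
  23 | -0111,10-1-,101--
  24 | 1---0,11-0-
  25 | 11-0-  (sole → essential)
  26 | -1-10,1---0
  28 | -11-0,-110-,1---0,1-10-,11-0-
  29 | -110-,1-10-,11-0-
  30 | -1-10,-11-0,1---0
Essential prime implicants: -0000, -0111, 0101-, 10-1-, 11-0-

5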